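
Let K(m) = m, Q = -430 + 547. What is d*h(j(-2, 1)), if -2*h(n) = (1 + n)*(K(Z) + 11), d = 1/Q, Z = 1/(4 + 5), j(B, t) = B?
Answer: 50/1053 ≈ 0.047483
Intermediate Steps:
Q = 117
Z = ⅑ (Z = 1/9 = ⅑ ≈ 0.11111)
d = 1/117 ≈ 0.0085470
h(n) = -50/9 - 50*n/9 (h(n) = -(1 + n)*(⅑ + 11)/2 = -(1 + n)*100/(2*9) = -(100/9 + 100*n/9)/2 = -50/9 - 50*n/9)
d*h(j(-2, 1)) = (-50/9 - 50/9*(-2))/117 = (-50/9 + 100/9)/117 = (1/117)*(50/9) = 50/1053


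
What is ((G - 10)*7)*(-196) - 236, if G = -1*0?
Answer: 13484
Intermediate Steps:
G = 0
((G - 10)*7)*(-196) - 236 = ((0 - 10)*7)*(-196) - 236 = -10*7*(-196) - 236 = -70*(-196) - 236 = 13720 - 236 = 13484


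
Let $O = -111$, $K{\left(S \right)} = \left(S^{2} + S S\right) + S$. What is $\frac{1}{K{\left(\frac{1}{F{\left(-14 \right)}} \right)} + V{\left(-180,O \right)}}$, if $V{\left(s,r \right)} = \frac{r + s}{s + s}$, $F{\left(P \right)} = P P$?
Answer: $\frac{144060}{117191} \approx 1.2293$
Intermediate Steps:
$F{\left(P \right)} = P^{2}$
$K{\left(S \right)} = S + 2 S^{2}$ ($K{\left(S \right)} = \left(S^{2} + S^{2}\right) + S = 2 S^{2} + S = S + 2 S^{2}$)
$V{\left(s,r \right)} = \frac{r + s}{2 s}$
$\frac{1}{K{\left(\frac{1}{F{\left(-14 \right)}} \right)} + V{\left(-180,O \right)}} = \frac{1}{\frac{1 + \frac{2}{\left(-14\right)^{2}}}{\left(-14\right)^{2}} + \frac{-111 - 180}{2 \left(-180\right)}} = \frac{1}{\frac{1 + \frac{2}{196}}{196} + \frac{1}{2} \left(- \frac{1}{180}\right) \left(-291\right)} = \frac{1}{\frac{1 + 2 \cdot \frac{1}{196}}{196} + \frac{97}{120}} = \frac{1}{\frac{1 + \frac{1}{98}}{196} + \frac{97}{120}} = \frac{1}{\frac{1}{196} \cdot \frac{99}{98} + \frac{97}{120}} = \frac{1}{\frac{99}{19208} + \frac{97}{120}} = \frac{1}{\frac{117191}{144060}} = \frac{144060}{117191}$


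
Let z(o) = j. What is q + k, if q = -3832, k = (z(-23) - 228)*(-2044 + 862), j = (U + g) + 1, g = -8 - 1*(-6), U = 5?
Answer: 260936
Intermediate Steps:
g = -2 (g = -8 + 6 = -2)
j = 4 (j = (5 - 2) + 1 = 3 + 1 = 4)
z(o) = 4
k = 264768 (k = (4 - 228)*(-2044 + 862) = -224*(-1182) = 264768)
q + k = -3832 + 264768 = 260936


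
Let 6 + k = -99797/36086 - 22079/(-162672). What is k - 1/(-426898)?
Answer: -5406504341661731/626492216660304 ≈ -8.6298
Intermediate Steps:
k = -25329262771/2935090896 (k = -6 + (-99797/36086 - 22079/(-162672)) = -6 + (-99797*1/36086 - 22079*(-1/162672)) = -6 + (-99797/36086 + 22079/162672) = -6 - 7718717395/2935090896 = -25329262771/2935090896 ≈ -8.6298)
k - 1/(-426898) = -25329262771/2935090896 - 1/(-426898) = -25329262771/2935090896 - 1*(-1/426898) = -25329262771/2935090896 + 1/426898 = -5406504341661731/626492216660304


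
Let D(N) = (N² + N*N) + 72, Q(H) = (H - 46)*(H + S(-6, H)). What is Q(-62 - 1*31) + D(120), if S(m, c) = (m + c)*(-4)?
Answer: -13245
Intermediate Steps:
S(m, c) = -4*c - 4*m (S(m, c) = (c + m)*(-4) = -4*c - 4*m)
Q(H) = (-46 + H)*(24 - 3*H) (Q(H) = (H - 46)*(H + (-4*H - 4*(-6))) = (-46 + H)*(H + (-4*H + 24)) = (-46 + H)*(H + (24 - 4*H)) = (-46 + H)*(24 - 3*H))
D(N) = 72 + 2*N² (D(N) = (N² + N²) + 72 = 2*N² + 72 = 72 + 2*N²)
Q(-62 - 1*31) + D(120) = (-1104 - 3*(-62 - 1*31)² + 162*(-62 - 1*31)) + (72 + 2*120²) = (-1104 - 3*(-62 - 31)² + 162*(-62 - 31)) + (72 + 2*14400) = (-1104 - 3*(-93)² + 162*(-93)) + (72 + 28800) = (-1104 - 3*8649 - 15066) + 28872 = (-1104 - 25947 - 15066) + 28872 = -42117 + 28872 = -13245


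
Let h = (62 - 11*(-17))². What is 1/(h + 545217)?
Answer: 1/607218 ≈ 1.6469e-6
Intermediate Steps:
h = 62001 (h = (62 + 187)² = 249² = 62001)
1/(h + 545217) = 1/(62001 + 545217) = 1/607218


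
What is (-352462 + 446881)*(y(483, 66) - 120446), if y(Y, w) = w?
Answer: -11366159220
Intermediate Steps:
(-352462 + 446881)*(y(483, 66) - 120446) = (-352462 + 446881)*(66 - 120446) = 94419*(-120380) = -11366159220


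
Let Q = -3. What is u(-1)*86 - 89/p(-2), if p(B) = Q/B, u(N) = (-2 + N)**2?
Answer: 2144/3 ≈ 714.67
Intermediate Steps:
p(B) = -3/B
u(-1)*86 - 89/p(-2) = (-2 - 1)**2*86 - 89/((-3/(-2))) = (-3)**2*86 - 89/((-3*(-1/2))) = 9*86 - 89/3/2 = 774 - 89*2/3 = 774 - 178/3 = 2144/3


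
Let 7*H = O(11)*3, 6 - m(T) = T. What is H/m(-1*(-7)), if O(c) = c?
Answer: -33/7 ≈ -4.7143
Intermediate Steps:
m(T) = 6 - T
H = 33/7 (H = (11*3)/7 = (⅐)*33 = 33/7 ≈ 4.7143)
H/m(-1*(-7)) = 33/(7*(6 - (-1)*(-7))) = 33/(7*(6 - 1*7)) = 33/(7*(6 - 7)) = (33/7)/(-1) = (33/7)*(-1) = -33/7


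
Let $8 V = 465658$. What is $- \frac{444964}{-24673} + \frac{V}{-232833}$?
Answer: $\frac{408664622131}{22978754436} \approx 17.784$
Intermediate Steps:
$V = \frac{232829}{4}$ ($V = \frac{1}{8} \cdot 465658 = \frac{232829}{4} \approx 58207.0$)
$- \frac{444964}{-24673} + \frac{V}{-232833} = - \frac{444964}{-24673} + \frac{232829}{4 \left(-232833\right)} = \left(-444964\right) \left(- \frac{1}{24673}\right) + \frac{232829}{4} \left(- \frac{1}{232833}\right) = \frac{444964}{24673} - \frac{232829}{931332} = \frac{408664622131}{22978754436}$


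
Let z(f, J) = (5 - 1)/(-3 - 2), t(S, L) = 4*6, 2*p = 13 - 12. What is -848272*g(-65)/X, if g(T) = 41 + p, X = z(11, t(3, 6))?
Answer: 44004110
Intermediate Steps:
p = ½ (p = (13 - 12)/2 = (½)*1 = ½ ≈ 0.50000)
t(S, L) = 24
z(f, J) = -⅘ (z(f, J) = 4/(-5) = 4*(-⅕) = -⅘)
X = -⅘ ≈ -0.80000
g(T) = 83/2 (g(T) = 41 + ½ = 83/2)
-848272*g(-65)/X = -848272/(-⅘/(83/2)) = -848272/((2/83)*(-⅘)) = -848272/(-8/415) = -848272*(-415/8) = 44004110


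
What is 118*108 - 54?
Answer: 12690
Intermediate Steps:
118*108 - 54 = 12744 - 54 = 12690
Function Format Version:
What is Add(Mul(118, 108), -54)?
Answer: 12690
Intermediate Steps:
Add(Mul(118, 108), -54) = Add(12744, -54) = 12690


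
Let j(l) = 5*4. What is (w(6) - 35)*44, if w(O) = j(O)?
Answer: -660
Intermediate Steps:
j(l) = 20
w(O) = 20
(w(6) - 35)*44 = (20 - 35)*44 = -15*44 = -660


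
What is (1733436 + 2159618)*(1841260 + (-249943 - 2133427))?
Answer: -2110463503940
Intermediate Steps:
(1733436 + 2159618)*(1841260 + (-249943 - 2133427)) = 3893054*(1841260 - 2383370) = 3893054*(-542110) = -2110463503940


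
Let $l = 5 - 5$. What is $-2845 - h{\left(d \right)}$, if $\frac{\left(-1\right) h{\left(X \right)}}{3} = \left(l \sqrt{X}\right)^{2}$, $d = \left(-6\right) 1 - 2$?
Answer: $-2845$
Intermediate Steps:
$l = 0$ ($l = 5 - 5 = 0$)
$d = -8$ ($d = -6 - 2 = -8$)
$h{\left(X \right)} = 0$ ($h{\left(X \right)} = - 3 \left(0 \sqrt{X}\right)^{2} = - 3 \cdot 0^{2} = \left(-3\right) 0 = 0$)
$-2845 - h{\left(d \right)} = -2845 - 0 = -2845 + 0 = -2845$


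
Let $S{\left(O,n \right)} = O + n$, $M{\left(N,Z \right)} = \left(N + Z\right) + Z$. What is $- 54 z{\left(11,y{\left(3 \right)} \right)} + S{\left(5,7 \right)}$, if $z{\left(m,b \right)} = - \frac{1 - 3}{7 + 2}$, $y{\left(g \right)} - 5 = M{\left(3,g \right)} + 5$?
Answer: $0$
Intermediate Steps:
$M{\left(N,Z \right)} = N + 2 Z$
$y{\left(g \right)} = 13 + 2 g$ ($y{\left(g \right)} = 5 + \left(\left(3 + 2 g\right) + 5\right) = 5 + \left(8 + 2 g\right) = 13 + 2 g$)
$z{\left(m,b \right)} = \frac{2}{9}$ ($z{\left(m,b \right)} = - \frac{-2}{9} = \left(-1\right) \left(- \frac{2}{9}\right) = \frac{2}{9}$)
$- 54 z{\left(11,y{\left(3 \right)} \right)} + S{\left(5,7 \right)} = \left(-54\right) \frac{2}{9} + \left(5 + 7\right) = -12 + 12 = 0$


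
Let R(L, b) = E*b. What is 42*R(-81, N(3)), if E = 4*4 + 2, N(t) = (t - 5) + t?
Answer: 756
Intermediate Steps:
N(t) = -5 + 2*t (N(t) = (-5 + t) + t = -5 + 2*t)
E = 18 (E = 16 + 2 = 18)
R(L, b) = 18*b
42*R(-81, N(3)) = 42*(18*(-5 + 2*3)) = 42*(18*(-5 + 6)) = 42*(18*1) = 42*18 = 756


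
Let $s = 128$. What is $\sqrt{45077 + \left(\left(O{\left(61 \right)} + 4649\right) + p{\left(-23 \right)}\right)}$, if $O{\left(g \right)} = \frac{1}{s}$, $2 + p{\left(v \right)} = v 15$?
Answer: $\frac{\sqrt{12641026}}{16} \approx 222.21$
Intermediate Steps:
$p{\left(v \right)} = -2 + 15 v$ ($p{\left(v \right)} = -2 + v 15 = -2 + 15 v$)
$O{\left(g \right)} = \frac{1}{128}$
$\sqrt{45077 + \left(\left(O{\left(61 \right)} + 4649\right) + p{\left(-23 \right)}\right)} = \sqrt{45077 + \left(\left(\frac{1}{128} + 4649\right) + \left(-2 + 15 \left(-23\right)\right)\right)} = \sqrt{45077 + \left(\frac{595073}{128} - 347\right)} = \sqrt{45077 + \frac{550657}{128}} = \sqrt{\frac{6320513}{128}} = \frac{\sqrt{12641026}}{16}$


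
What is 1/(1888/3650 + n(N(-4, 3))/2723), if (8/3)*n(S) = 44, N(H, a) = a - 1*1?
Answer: 9938950/5201249 ≈ 1.9109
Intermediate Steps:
N(H, a) = -1 + a (N(H, a) = a - 1 = -1 + a)
n(S) = 33/2 (n(S) = (3/8)*44 = 33/2)
1/(1888/3650 + n(N(-4, 3))/2723) = 1/(1888/3650 + (33/2)/2723) = 1/(1888*(1/3650) + (33/2)*(1/2723)) = 1/(944/1825 + 33/5446) = 1/(5201249/9938950) = 9938950/5201249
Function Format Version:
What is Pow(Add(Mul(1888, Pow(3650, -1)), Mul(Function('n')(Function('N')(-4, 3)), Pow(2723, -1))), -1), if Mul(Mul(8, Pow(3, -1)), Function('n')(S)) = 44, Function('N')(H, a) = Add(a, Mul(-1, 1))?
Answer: Rational(9938950, 5201249) ≈ 1.9109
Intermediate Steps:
Function('N')(H, a) = Add(-1, a) (Function('N')(H, a) = Add(a, -1) = Add(-1, a))
Function('n')(S) = Rational(33, 2) (Function('n')(S) = Mul(Rational(3, 8), 44) = Rational(33, 2))
Pow(Add(Mul(1888, Pow(3650, -1)), Mul(Function('n')(Function('N')(-4, 3)), Pow(2723, -1))), -1) = Pow(Add(Mul(1888, Pow(3650, -1)), Mul(Rational(33, 2), Pow(2723, -1))), -1) = Pow(Add(Mul(1888, Rational(1, 3650)), Mul(Rational(33, 2), Rational(1, 2723))), -1) = Pow(Add(Rational(944, 1825), Rational(33, 5446)), -1) = Pow(Rational(5201249, 9938950), -1) = Rational(9938950, 5201249)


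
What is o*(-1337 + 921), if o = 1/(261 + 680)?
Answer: -416/941 ≈ -0.44208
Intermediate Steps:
o = 1/941 ≈ 0.0010627
o*(-1337 + 921) = (-1337 + 921)/941 = (1/941)*(-416) = -416/941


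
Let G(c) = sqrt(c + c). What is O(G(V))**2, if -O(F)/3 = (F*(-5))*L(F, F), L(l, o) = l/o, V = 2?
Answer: 900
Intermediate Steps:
G(c) = sqrt(2)*sqrt(c) (G(c) = sqrt(2*c) = sqrt(2)*sqrt(c))
O(F) = 15*F (O(F) = -3*F*(-5)*F/F = -3*(-5*F) = -(-15)*F = 15*F)
O(G(V))**2 = (15*(sqrt(2)*sqrt(2)))**2 = (15*2)**2 = 30**2 = 900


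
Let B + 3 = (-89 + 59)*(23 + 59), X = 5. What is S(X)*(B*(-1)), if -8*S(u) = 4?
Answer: -2463/2 ≈ -1231.5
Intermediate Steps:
S(u) = -1/2 (S(u) = -1/8*4 = -1/2)
B = -2463 (B = -3 + (-89 + 59)*(23 + 59) = -3 - 30*82 = -3 - 2460 = -2463)
S(X)*(B*(-1)) = -(-2463)*(-1)/2 = -1/2*2463 = -2463/2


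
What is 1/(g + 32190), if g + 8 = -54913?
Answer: -1/22731 ≈ -4.3993e-5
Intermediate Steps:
g = -54921 (g = -8 - 54913 = -54921)
1/(g + 32190) = 1/(-54921 + 32190) = 1/(-22731) = -1/22731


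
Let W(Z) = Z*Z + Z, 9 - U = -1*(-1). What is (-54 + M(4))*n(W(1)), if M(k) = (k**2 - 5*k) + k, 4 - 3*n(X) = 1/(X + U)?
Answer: -351/5 ≈ -70.200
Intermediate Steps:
U = 8 (U = 9 - (-1)*(-1) = 9 - 1*1 = 9 - 1 = 8)
W(Z) = Z + Z**2 (W(Z) = Z**2 + Z = Z + Z**2)
n(X) = 4/3 - 1/(3*(8 + X)) (n(X) = 4/3 - 1/(3*(X + 8)) = 4/3 - 1/(3*(8 + X)))
M(k) = k**2 - 4*k
(-54 + M(4))*n(W(1)) = (-54 + 4*(-4 + 4))*((31 + 4*(1*(1 + 1)))/(3*(8 + 1*(1 + 1)))) = (-54 + 4*0)*((31 + 4*(1*2))/(3*(8 + 1*2))) = (-54 + 0)*((31 + 4*2)/(3*(8 + 2))) = -18*(31 + 8)/10 = -18*39/10 = -54*13/10 = -351/5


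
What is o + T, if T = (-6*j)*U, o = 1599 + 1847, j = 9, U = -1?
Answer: 3500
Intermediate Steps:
o = 3446
T = 54 (T = -6*9*(-1) = -54*(-1) = 54)
o + T = 3446 + 54 = 3500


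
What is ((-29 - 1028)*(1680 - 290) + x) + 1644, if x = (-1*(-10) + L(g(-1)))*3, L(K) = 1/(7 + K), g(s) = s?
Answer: -2935111/2 ≈ -1.4676e+6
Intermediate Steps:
x = 61/2 (x = (-1*(-10) + 1/(7 - 1))*3 = (10 + 1/6)*3 = (61/6)*3 = 61/2 ≈ 30.500)
((-29 - 1028)*(1680 - 290) + x) + 1644 = ((-29 - 1028)*(1680 - 290) + 61/2) + 1644 = (-1057*1390 + 61/2) + 1644 = (-1469230 + 61/2) + 1644 = -2938399/2 + 1644 = -2935111/2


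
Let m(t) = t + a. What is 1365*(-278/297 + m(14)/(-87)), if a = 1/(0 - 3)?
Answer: -4283825/2871 ≈ -1492.1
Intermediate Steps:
a = -⅓ (a = 1/(-3) = -⅓ ≈ -0.33333)
m(t) = -⅓ + t (m(t) = t - ⅓ = -⅓ + t)
1365*(-278/297 + m(14)/(-87)) = 1365*(-278/297 + (-⅓ + 14)/(-87)) = 1365*(-278*1/297 + (41/3)*(-1/87)) = 1365*(-278/297 - 41/261) = 1365*(-9415/8613) = -4283825/2871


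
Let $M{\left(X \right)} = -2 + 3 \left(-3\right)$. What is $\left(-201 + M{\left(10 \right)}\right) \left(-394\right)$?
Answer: $83528$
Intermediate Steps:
$M{\left(X \right)} = -11$ ($M{\left(X \right)} = -2 - 9 = -11$)
$\left(-201 + M{\left(10 \right)}\right) \left(-394\right) = \left(-201 - 11\right) \left(-394\right) = \left(-212\right) \left(-394\right) = 83528$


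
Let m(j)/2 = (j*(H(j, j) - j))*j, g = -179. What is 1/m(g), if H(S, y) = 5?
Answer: 1/11791088 ≈ 8.4810e-8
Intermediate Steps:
m(j) = 2*j²*(5 - j) (m(j) = 2*((j*(5 - j))*j) = 2*(j²*(5 - j)) = 2*j²*(5 - j))
1/m(g) = 1/(2*(-179)²*(5 - 1*(-179))) = 1/(2*32041*(5 + 179)) = 1/(2*32041*184) = 1/11791088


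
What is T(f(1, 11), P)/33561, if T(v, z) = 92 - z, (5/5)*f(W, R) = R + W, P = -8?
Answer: 100/33561 ≈ 0.0029796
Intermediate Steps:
f(W, R) = R + W
T(f(1, 11), P)/33561 = (92 - 1*(-8))/33561 = (92 + 8)*(1/33561) = 100*(1/33561) = 100/33561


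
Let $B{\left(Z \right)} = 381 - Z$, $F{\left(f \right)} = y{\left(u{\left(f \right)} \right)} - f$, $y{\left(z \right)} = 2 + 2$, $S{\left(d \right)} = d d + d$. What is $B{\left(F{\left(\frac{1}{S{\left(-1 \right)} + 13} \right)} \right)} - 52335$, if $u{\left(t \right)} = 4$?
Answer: $- \frac{675453}{13} \approx -51958.0$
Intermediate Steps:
$S{\left(d \right)} = d + d^{2}$ ($S{\left(d \right)} = d^{2} + d = d + d^{2}$)
$y{\left(z \right)} = 4$
$F{\left(f \right)} = 4 - f$
$B{\left(F{\left(\frac{1}{S{\left(-1 \right)} + 13} \right)} \right)} - 52335 = \left(381 - \left(4 - \frac{1}{- (1 - 1) + 13}\right)\right) - 52335 = \left(381 - \left(4 - \frac{1}{\left(-1\right) 0 + 13}\right)\right) - 52335 = \left(381 - \left(4 - \frac{1}{0 + 13}\right)\right) - 52335 = \left(381 - \left(4 - \frac{1}{13}\right)\right) - 52335 = \left(381 - \frac{51}{13}\right) - 52335 = \frac{4902}{13} - 52335 = - \frac{675453}{13}$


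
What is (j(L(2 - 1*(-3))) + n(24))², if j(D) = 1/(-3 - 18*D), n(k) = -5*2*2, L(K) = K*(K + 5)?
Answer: 326199721/815409 ≈ 400.04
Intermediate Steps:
L(K) = K*(5 + K)
n(k) = -20 (n(k) = -10*2 = -20)
(j(L(2 - 1*(-3))) + n(24))² = (-1/(3 + 18*((2 - 1*(-3))*(5 + (2 - 1*(-3))))) - 20)² = (-1/(3 + 18*((2 + 3)*(5 + (2 + 3)))) - 20)² = (-1/(3 + 18*(5*(5 + 5))) - 20)² = (-1/(3 + 18*(5*10)) - 20)² = (-1/(3 + 18*50) - 20)² = (-1/(3 + 900) - 20)² = (-1/903 - 20)² = (-18061/903)² = 326199721/815409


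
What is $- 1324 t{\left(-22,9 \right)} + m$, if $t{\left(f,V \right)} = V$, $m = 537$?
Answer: $-11379$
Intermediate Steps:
$- 1324 t{\left(-22,9 \right)} + m = \left(-1324\right) 9 + 537 = -11916 + 537 = -11379$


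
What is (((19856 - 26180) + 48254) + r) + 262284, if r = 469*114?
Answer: 357680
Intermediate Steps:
r = 53466
(((19856 - 26180) + 48254) + r) + 262284 = (((19856 - 26180) + 48254) + 53466) + 262284 = ((-6324 + 48254) + 53466) + 262284 = (41930 + 53466) + 262284 = 95396 + 262284 = 357680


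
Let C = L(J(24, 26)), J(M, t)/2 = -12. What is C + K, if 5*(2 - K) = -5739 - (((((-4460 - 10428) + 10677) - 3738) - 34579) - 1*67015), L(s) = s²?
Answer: -100914/5 ≈ -20183.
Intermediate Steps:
J(M, t) = -24 (J(M, t) = 2*(-12) = -24)
C = 576 (C = (-24)² = 576)
K = -103794/5 (K = 2 - (-5739 - (((((-4460 - 10428) + 10677) - 3738) - 34579) - 1*67015))/5 = 2 - (-5739 - ((((-14888 + 10677) - 3738) - 34579) - 67015))/5 = 2 - (-5739 - (((-4211 - 3738) - 34579) - 67015))/5 = 2 - (-5739 - ((-7949 - 34579) - 67015))/5 = 2 - (-5739 - (-42528 - 67015))/5 = 2 - (-5739 - 1*(-109543))/5 = 2 - (-5739 + 109543)/5 = 2 - ⅕*103804 = 2 - 103804/5 = -103794/5 ≈ -20759.)
C + K = 576 - 103794/5 = -100914/5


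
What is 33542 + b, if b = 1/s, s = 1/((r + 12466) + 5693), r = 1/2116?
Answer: 109399317/2116 ≈ 51701.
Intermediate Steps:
r = 1/2116 ≈ 0.00047259
s = 2116/38424445 (s = 1/((1/2116 + 12466) + 5693) = 1/(26378057/2116 + 5693) = 1/(38424445/2116) = 2116/38424445 ≈ 5.5069e-5)
b = 38424445/2116 (b = 1/(2116/38424445) = 38424445/2116 ≈ 18159.)
33542 + b = 33542 + 38424445/2116 = 109399317/2116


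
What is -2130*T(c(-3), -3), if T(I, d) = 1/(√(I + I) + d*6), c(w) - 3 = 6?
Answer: 2130/17 + 355*√2/17 ≈ 154.83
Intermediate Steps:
c(w) = 9 (c(w) = 3 + 6 = 9)
T(I, d) = 1/(6*d + √2*√I) (T(I, d) = 1/(√(2*I) + 6*d) = 1/(√2*√I + 6*d) = 1/(6*d + √2*√I))
-2130*T(c(-3), -3) = -2130/(6*(-3) + √2*√9) = -2130/(-18 + √2*3) = -2130/(-18 + 3*√2)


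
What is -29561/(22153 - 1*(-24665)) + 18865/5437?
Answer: 722498413/254549466 ≈ 2.8383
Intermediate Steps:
-29561/(22153 - 1*(-24665)) + 18865/5437 = -29561/(22153 + 24665) + 18865*(1/5437) = -29561/46818 + 18865/5437 = 722498413/254549466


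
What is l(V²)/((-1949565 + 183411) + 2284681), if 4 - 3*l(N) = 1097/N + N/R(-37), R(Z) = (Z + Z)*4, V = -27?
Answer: 1069865/335669490504 ≈ 3.1873e-6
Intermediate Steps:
R(Z) = 8*Z (R(Z) = (2*Z)*4 = 8*Z)
l(N) = 4/3 - 1097/(3*N) + N/888 (l(N) = 4/3 - (1097/N + N/((8*(-37))))/3 = 4/3 - (1097/N + N/(-296))/3 = 4/3 - (1097/N + N*(-1/296))/3 = 4/3 - (1097/N - N/296)/3 = 4/3 + (-1097/(3*N) + N/888) = 4/3 - 1097/(3*N) + N/888)
l(V²)/((-1949565 + 183411) + 2284681) = ((-324712 + (-27)²*(1184 + (-27)²))/(888*((-27)²)))/((-1949565 + 183411) + 2284681) = ((1/888)*(-324712 + 729*(1184 + 729))/729)/(-1766154 + 2284681) = ((1/888)*(1/729)*(-324712 + 729*1913))/518527 = ((1/888)*(1/729)*(-324712 + 1394577))*(1/518527) = ((1/888)*(1/729)*1069865)*(1/518527) = (1069865/647352)*(1/518527) = 1069865/335669490504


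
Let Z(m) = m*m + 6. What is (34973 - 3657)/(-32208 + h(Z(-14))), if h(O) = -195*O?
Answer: -15658/35799 ≈ -0.43739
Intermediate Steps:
Z(m) = 6 + m² (Z(m) = m² + 6 = 6 + m²)
(34973 - 3657)/(-32208 + h(Z(-14))) = (34973 - 3657)/(-32208 - 195*(6 + (-14)²)) = 31316/(-32208 - 195*(6 + 196)) = 31316/(-32208 - 195*202) = 31316/(-32208 - 39390) = 31316/(-71598) = 31316*(-1/71598) = -15658/35799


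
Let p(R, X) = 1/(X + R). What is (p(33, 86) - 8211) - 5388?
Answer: -1618280/119 ≈ -13599.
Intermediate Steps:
p(R, X) = 1/(R + X)
(p(33, 86) - 8211) - 5388 = (1/(33 + 86) - 8211) - 5388 = (1/119 - 8211) - 5388 = -977108/119 - 5388 = -1618280/119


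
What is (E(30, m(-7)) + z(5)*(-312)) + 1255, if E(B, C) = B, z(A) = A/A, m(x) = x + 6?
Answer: 973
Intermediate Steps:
m(x) = 6 + x
z(A) = 1
(E(30, m(-7)) + z(5)*(-312)) + 1255 = (30 + 1*(-312)) + 1255 = (30 - 312) + 1255 = -282 + 1255 = 973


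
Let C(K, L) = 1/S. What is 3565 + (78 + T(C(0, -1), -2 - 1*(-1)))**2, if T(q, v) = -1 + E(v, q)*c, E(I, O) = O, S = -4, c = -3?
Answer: 153761/16 ≈ 9610.1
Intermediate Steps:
C(K, L) = -1/4 (C(K, L) = 1/(-4) = -1/4)
T(q, v) = -1 - 3*q (T(q, v) = -1 + q*(-3) = -1 - 3*q)
3565 + (78 + T(C(0, -1), -2 - 1*(-1)))**2 = 3565 + (78 + (-1 - 3*(-1/4)))**2 = 3565 + (78 + (-1 + 3/4))**2 = 3565 + (78 - 1/4)**2 = 3565 + (311/4)**2 = 3565 + 96721/16 = 153761/16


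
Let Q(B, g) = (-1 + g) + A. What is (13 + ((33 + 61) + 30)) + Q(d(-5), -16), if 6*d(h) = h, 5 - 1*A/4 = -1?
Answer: 144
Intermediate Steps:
A = 24 (A = 20 - 4*(-1) = 20 + 4 = 24)
d(h) = h/6
Q(B, g) = 23 + g (Q(B, g) = (-1 + g) + 24 = 23 + g)
(13 + ((33 + 61) + 30)) + Q(d(-5), -16) = (13 + ((33 + 61) + 30)) + (23 - 16) = (13 + (94 + 30)) + 7 = (13 + 124) + 7 = 137 + 7 = 144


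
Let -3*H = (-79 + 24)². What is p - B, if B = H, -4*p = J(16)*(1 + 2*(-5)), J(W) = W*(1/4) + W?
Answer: 3160/3 ≈ 1053.3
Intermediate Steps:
H = -3025/3 (H = -(-79 + 24)²/3 = -⅓*(-55)² = -⅓*3025 = -3025/3 ≈ -1008.3)
J(W) = 5*W/4 (J(W) = W*(1*(¼)) + W = W*(¼) + W = W/4 + W = 5*W/4)
p = 45 (p = -(5/4)*16*(1 + 2*(-5))/4 = -5*(1 - 10) = -5*(-9) = -¼*(-180) = 45)
B = -3025/3 ≈ -1008.3
p - B = 45 - 1*(-3025/3) = 45 + 3025/3 = 3160/3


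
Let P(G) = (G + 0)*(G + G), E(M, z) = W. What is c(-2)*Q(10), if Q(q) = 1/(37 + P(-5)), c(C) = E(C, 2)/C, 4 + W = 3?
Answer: 1/174 ≈ 0.0057471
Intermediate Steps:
W = -1 (W = -4 + 3 = -1)
E(M, z) = -1
c(C) = -1/C
P(G) = 2*G² (P(G) = G*(2*G) = 2*G²)
Q(q) = 1/87 (Q(q) = 1/(37 + 2*(-5)²) = 1/(37 + 2*25) = 1/(37 + 50) = 1/87)
c(-2)*Q(10) = -1/(-2)*(1/87) = -1*(-½)*(1/87) = (½)*(1/87) = 1/174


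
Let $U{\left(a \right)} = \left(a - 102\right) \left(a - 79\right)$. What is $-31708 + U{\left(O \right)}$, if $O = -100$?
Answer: $4450$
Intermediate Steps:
$U{\left(a \right)} = \left(-102 + a\right) \left(-79 + a\right)$
$-31708 + U{\left(O \right)} = -31708 + \left(8058 + \left(-100\right)^{2} - -18100\right) = -31708 + \left(8058 + 10000 + 18100\right) = -31708 + 36158 = 4450$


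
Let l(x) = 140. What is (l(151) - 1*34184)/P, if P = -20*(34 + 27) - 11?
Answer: 34044/1231 ≈ 27.656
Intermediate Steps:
P = -1231 (P = -20*61 - 11 = -1220 - 11 = -1231)
(l(151) - 1*34184)/P = (140 - 1*34184)/(-1231) = (140 - 34184)*(-1/1231) = -34044*(-1/1231) = 34044/1231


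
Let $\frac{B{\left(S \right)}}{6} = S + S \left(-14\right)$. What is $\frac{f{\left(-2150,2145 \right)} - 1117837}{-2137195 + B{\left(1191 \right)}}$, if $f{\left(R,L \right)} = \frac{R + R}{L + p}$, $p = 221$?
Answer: $\frac{1322403321}{2638200019} \approx 0.50125$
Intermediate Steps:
$B{\left(S \right)} = - 78 S$ ($B{\left(S \right)} = 6 \left(S + S \left(-14\right)\right) = 6 \left(S - 14 S\right) = 6 \left(- 13 S\right) = - 78 S$)
$f{\left(R,L \right)} = \frac{2 R}{221 + L}$ ($f{\left(R,L \right)} = \frac{R + R}{L + 221} = \frac{2 R}{221 + L}$)
$\frac{f{\left(-2150,2145 \right)} - 1117837}{-2137195 + B{\left(1191 \right)}} = \frac{2 \left(-2150\right) \frac{1}{221 + 2145} - 1117837}{-2137195 - 92898} = \frac{2 \left(-2150\right) \frac{1}{2366} - 1117837}{-2137195 - 92898} = \frac{2 \left(-2150\right) \frac{1}{2366} - 1117837}{-2230093} = \left(- \frac{2150}{1183} - 1117837\right) \left(- \frac{1}{2230093}\right) = \left(- \frac{1322403321}{1183}\right) \left(- \frac{1}{2230093}\right) = \frac{1322403321}{2638200019}$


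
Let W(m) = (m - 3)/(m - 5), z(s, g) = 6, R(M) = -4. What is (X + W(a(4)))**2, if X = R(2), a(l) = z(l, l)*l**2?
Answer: 73441/8281 ≈ 8.8686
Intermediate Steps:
a(l) = 6*l**2
W(m) = (-3 + m)/(-5 + m)
X = -4
(X + W(a(4)))**2 = (-4 + (-3 + 6*4**2)/(-5 + 6*4**2))**2 = (-4 + (-3 + 6*16)/(-5 + 6*16))**2 = (-4 + (-3 + 96)/(-5 + 96))**2 = (-4 + 93/91)**2 = (-271/91)**2 = 73441/8281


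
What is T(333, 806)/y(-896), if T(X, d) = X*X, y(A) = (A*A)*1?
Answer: 110889/802816 ≈ 0.13812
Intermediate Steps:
y(A) = A² (y(A) = A²*1 = A²)
T(X, d) = X²
T(333, 806)/y(-896) = 333²/((-896)²) = 110889/802816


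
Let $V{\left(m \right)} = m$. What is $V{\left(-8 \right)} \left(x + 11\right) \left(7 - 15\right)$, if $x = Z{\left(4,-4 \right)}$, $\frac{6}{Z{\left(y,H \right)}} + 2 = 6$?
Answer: $800$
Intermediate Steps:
$Z{\left(y,H \right)} = \frac{3}{2}$ ($Z{\left(y,H \right)} = \frac{6}{-2 + 6} = \frac{6}{4} = 6 \cdot \frac{1}{4} = \frac{3}{2}$)
$x = \frac{3}{2} \approx 1.5$
$V{\left(-8 \right)} \left(x + 11\right) \left(7 - 15\right) = - 8 \left(\frac{3}{2} + 11\right) \left(7 - 15\right) = - 8 \cdot \frac{25}{2} \left(-8\right) = \left(-8\right) \left(-100\right) = 800$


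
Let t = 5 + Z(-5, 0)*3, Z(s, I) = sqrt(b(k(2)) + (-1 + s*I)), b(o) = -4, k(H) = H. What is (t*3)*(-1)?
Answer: -15 - 9*I*sqrt(5) ≈ -15.0 - 20.125*I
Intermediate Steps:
Z(s, I) = sqrt(-5 + I*s) (Z(s, I) = sqrt(-4 + (-1 + s*I)) = sqrt(-4 + (-1 + I*s)) = sqrt(-5 + I*s))
t = 5 + 3*I*sqrt(5) (t = 5 + sqrt(-5 + 0*(-5))*3 = 5 + sqrt(-5 + 0)*3 = 5 + sqrt(-5)*3 = 5 + (I*sqrt(5))*3 = 5 + 3*I*sqrt(5) ≈ 5.0 + 6.7082*I)
(t*3)*(-1) = ((5 + 3*I*sqrt(5))*3)*(-1) = (15 + 9*I*sqrt(5))*(-1) = -15 - 9*I*sqrt(5)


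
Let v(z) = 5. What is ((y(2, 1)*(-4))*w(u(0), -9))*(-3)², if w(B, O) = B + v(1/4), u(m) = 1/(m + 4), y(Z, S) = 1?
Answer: -189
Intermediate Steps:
u(m) = 1/(4 + m)
w(B, O) = 5 + B (w(B, O) = B + 5 = 5 + B)
((y(2, 1)*(-4))*w(u(0), -9))*(-3)² = ((1*(-4))*(5 + 1/(4 + 0)))*(-3)² = -4*(5 + 1/4)*9 = -4*(5 + ¼)*9 = -4*21/4*9 = -21*9 = -189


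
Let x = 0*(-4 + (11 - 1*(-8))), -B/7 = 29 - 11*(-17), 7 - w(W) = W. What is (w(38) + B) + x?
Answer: -1543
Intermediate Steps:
w(W) = 7 - W
B = -1512 (B = -7*(29 - 11*(-17)) = -7*(29 + 187) = -7*216 = -1512)
x = 0 (x = 0*(-4 + (11 + 8)) = 0*(-4 + 19) = 0*15 = 0)
(w(38) + B) + x = ((7 - 1*38) - 1512) + 0 = ((7 - 38) - 1512) + 0 = (-31 - 1512) + 0 = -1543 + 0 = -1543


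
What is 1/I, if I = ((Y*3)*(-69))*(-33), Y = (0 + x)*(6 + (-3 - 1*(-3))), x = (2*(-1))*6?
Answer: -1/491832 ≈ -2.0332e-6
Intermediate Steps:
x = -12 (x = -2*6 = -12)
Y = -72 (Y = (0 - 12)*(6 + (-3 - 1*(-3))) = -12*(6 + (-3 + 3)) = -12*(6 + 0) = -12*6 = -72)
I = -491832 (I = (-72*3*(-69))*(-33) = -216*(-69)*(-33) = 14904*(-33) = -491832)
1/I = 1/(-491832) = -1/491832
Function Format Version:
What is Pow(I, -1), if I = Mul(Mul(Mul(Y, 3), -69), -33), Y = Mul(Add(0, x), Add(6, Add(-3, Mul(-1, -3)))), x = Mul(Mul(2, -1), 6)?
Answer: Rational(-1, 491832) ≈ -2.0332e-6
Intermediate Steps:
x = -12 (x = Mul(-2, 6) = -12)
Y = -72 (Y = Mul(Add(0, -12), Add(6, Add(-3, Mul(-1, -3)))) = Mul(-12, Add(6, Add(-3, 3))) = Mul(-12, Add(6, 0)) = Mul(-12, 6) = -72)
I = -491832 (I = Mul(Mul(Mul(-72, 3), -69), -33) = Mul(Mul(-216, -69), -33) = Mul(14904, -33) = -491832)
Pow(I, -1) = Pow(-491832, -1) = Rational(-1, 491832)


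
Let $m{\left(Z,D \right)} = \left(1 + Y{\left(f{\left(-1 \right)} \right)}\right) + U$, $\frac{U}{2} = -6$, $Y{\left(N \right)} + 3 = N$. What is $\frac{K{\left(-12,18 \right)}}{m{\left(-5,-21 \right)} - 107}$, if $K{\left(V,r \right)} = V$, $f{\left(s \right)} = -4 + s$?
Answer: $\frac{2}{21} \approx 0.095238$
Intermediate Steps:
$Y{\left(N \right)} = -3 + N$
$U = -12$ ($U = 2 \left(-6\right) = -12$)
$m{\left(Z,D \right)} = -19$ ($m{\left(Z,D \right)} = \left(1 - 8\right) - 12 = -7 - 12 = -19$)
$\frac{K{\left(-12,18 \right)}}{m{\left(-5,-21 \right)} - 107} = - \frac{12}{-19 - 107} = - \frac{12}{-126} = \left(-12\right) \left(- \frac{1}{126}\right) = \frac{2}{21}$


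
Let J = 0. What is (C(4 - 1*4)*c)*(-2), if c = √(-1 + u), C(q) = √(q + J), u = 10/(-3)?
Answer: 0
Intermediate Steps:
u = -10/3 (u = 10*(-⅓) = -10/3 ≈ -3.3333)
C(q) = √q (C(q) = √(q + 0) = √q)
c = I*√39/3 (c = √(-1 - 10/3) = √(-13/3) = I*√39/3 ≈ 2.0817*I)
(C(4 - 1*4)*c)*(-2) = (√(4 - 1*4)*(I*√39/3))*(-2) = (√(4 - 4)*(I*√39/3))*(-2) = (√0*(I*√39/3))*(-2) = (0*(I*√39/3))*(-2) = 0*(-2) = 0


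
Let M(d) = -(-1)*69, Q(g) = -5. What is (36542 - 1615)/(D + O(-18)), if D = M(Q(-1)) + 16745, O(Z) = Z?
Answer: 34927/16796 ≈ 2.0795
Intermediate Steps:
M(d) = 69 (M(d) = -1*(-69) = 69)
D = 16814 (D = 69 + 16745 = 16814)
(36542 - 1615)/(D + O(-18)) = (36542 - 1615)/(16814 - 18) = 34927/16796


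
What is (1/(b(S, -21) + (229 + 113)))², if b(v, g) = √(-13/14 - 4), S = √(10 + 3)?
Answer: 196/(4788 + I*√966)² ≈ 8.5486e-6 - 1.1099e-7*I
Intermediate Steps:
S = √13 ≈ 3.6056
b(v, g) = I*√966/14 (b(v, g) = √(-13*1/14 - 4) = √(-13/14 - 4) = √(-69/14) = I*√966/14)
(1/(b(S, -21) + (229 + 113)))² = (1/(I*√966/14 + (229 + 113)))² = (1/(I*√966/14 + 342))² = (1/(342 + I*√966/14))² = (342 + I*√966/14)⁻²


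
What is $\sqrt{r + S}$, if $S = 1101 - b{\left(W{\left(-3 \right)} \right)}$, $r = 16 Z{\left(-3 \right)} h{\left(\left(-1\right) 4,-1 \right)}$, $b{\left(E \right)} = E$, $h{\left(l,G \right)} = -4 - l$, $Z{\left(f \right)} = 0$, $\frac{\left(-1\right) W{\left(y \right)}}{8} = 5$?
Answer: $\sqrt{1141} \approx 33.779$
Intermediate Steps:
$W{\left(y \right)} = -40$ ($W{\left(y \right)} = \left(-8\right) 5 = -40$)
$r = 0$ ($r = 16 \cdot 0 \left(-4 - \left(-1\right) 4\right) = 0 \left(-4 - -4\right) = 0 \left(-4 + 4\right) = 0 \cdot 0 = 0$)
$S = 1141$ ($S = 1101 - -40 = 1101 + 40 = 1141$)
$\sqrt{r + S} = \sqrt{0 + 1141} = \sqrt{1141}$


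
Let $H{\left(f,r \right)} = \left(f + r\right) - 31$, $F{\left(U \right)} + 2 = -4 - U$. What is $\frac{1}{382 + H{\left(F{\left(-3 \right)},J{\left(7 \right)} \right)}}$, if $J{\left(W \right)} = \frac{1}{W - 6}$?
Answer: $\frac{1}{349} \approx 0.0028653$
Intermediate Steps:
$J{\left(W \right)} = \frac{1}{-6 + W}$
$F{\left(U \right)} = -6 - U$ ($F{\left(U \right)} = -2 - \left(4 + U\right) = -6 - U$)
$H{\left(f,r \right)} = -31 + f + r$
$\frac{1}{382 + H{\left(F{\left(-3 \right)},J{\left(7 \right)} \right)}} = \frac{1}{382 - \left(34 - \frac{1}{-6 + 7}\right)} = \frac{1}{382 + \left(-31 + \left(-6 + 3\right) + 1^{-1}\right)} = \frac{1}{382 - 33} = \frac{1}{349}$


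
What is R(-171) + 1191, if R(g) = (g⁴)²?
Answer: 731086699811839752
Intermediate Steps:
R(g) = g⁸
R(-171) + 1191 = (-171)⁸ + 1191 = 731086699811838561 + 1191 = 731086699811839752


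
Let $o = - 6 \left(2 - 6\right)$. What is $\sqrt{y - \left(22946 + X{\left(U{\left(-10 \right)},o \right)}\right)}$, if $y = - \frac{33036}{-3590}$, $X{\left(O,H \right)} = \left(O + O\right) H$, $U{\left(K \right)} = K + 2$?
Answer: $\frac{4 i \sqrt{4541604890}}{1795} \approx 150.18 i$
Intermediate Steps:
$U{\left(K \right)} = 2 + K$
$o = 24$ ($o = \left(-6\right) \left(-4\right) = 24$)
$X{\left(O,H \right)} = 2 H O$ ($X{\left(O,H \right)} = 2 O H = 2 H O$)
$y = \frac{16518}{1795}$ ($y = \left(-33036\right) \left(- \frac{1}{3590}\right) = \frac{16518}{1795} \approx 9.2022$)
$\sqrt{y - \left(22946 + X{\left(U{\left(-10 \right)},o \right)}\right)} = \sqrt{\frac{16518}{1795} - \left(22946 + 2 \cdot 24 \left(2 - 10\right)\right)} = \sqrt{\frac{16518}{1795} - \left(22946 + 2 \cdot 24 \left(-8\right)\right)} = \sqrt{\frac{16518}{1795} - 22562} = \sqrt{- \frac{40482272}{1795}} = \frac{4 i \sqrt{4541604890}}{1795}$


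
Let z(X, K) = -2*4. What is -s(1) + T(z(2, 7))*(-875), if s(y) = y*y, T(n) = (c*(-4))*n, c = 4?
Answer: -112001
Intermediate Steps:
z(X, K) = -8
T(n) = -16*n (T(n) = (4*(-4))*n = -16*n)
s(y) = y²
-s(1) + T(z(2, 7))*(-875) = -1*1² - 16*(-8)*(-875) = -1*1 + 128*(-875) = -1 - 112000 = -112001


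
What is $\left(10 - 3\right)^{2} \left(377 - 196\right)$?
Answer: $8869$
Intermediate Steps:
$\left(10 - 3\right)^{2} \left(377 - 196\right) = 7^{2} \cdot 181 = 49 \cdot 181 = 8869$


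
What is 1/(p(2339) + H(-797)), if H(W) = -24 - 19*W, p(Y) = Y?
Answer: 1/17458 ≈ 5.7280e-5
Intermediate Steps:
1/(p(2339) + H(-797)) = 1/(2339 + (-24 - 19*(-797))) = 1/(2339 + (-24 + 15143)) = 1/(2339 + 15119) = 1/17458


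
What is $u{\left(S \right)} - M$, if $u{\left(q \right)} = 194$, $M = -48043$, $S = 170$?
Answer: $48237$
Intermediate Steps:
$u{\left(S \right)} - M = 194 - -48043 = 194 + 48043 = 48237$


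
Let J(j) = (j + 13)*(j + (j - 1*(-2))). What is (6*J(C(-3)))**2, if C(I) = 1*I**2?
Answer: 6969600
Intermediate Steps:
C(I) = I**2
J(j) = (2 + 2*j)*(13 + j) (J(j) = (13 + j)*(j + (j + 2)) = (13 + j)*(j + (2 + j)) = (13 + j)*(2 + 2*j) = (2 + 2*j)*(13 + j))
(6*J(C(-3)))**2 = (6*(26 + 2*((-3)**2)**2 + 28*(-3)**2))**2 = (6*(26 + 2*9**2 + 28*9))**2 = (6*(26 + 2*81 + 252))**2 = (6*(26 + 162 + 252))**2 = (6*440)**2 = 2640**2 = 6969600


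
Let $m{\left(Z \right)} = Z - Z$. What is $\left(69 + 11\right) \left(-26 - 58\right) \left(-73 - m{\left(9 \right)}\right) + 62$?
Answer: $490622$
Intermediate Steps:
$m{\left(Z \right)} = 0$
$\left(69 + 11\right) \left(-26 - 58\right) \left(-73 - m{\left(9 \right)}\right) + 62 = \left(69 + 11\right) \left(-26 - 58\right) \left(-73 - 0\right) + 62 = 80 \left(-84\right) \left(-73 + 0\right) + 62 = \left(-6720\right) \left(-73\right) + 62 = 490560 + 62 = 490622$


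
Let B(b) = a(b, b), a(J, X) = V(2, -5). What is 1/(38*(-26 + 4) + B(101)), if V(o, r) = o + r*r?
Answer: -1/809 ≈ -0.0012361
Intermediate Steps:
V(o, r) = o + r²
a(J, X) = 27 (a(J, X) = 2 + (-5)² = 2 + 25 = 27)
B(b) = 27
1/(38*(-26 + 4) + B(101)) = 1/(38*(-26 + 4) + 27) = 1/(38*(-22) + 27) = 1/(-836 + 27) = 1/(-809) = -1/809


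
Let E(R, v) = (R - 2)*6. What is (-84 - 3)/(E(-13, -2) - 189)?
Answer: 29/93 ≈ 0.31183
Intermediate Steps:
E(R, v) = -12 + 6*R (E(R, v) = (-2 + R)*6 = -12 + 6*R)
(-84 - 3)/(E(-13, -2) - 189) = (-84 - 3)/((-12 + 6*(-13)) - 189) = -87/((-12 - 78) - 189) = -87/(-90 - 189) = -87/(-279) = -87*(-1/279) = 29/93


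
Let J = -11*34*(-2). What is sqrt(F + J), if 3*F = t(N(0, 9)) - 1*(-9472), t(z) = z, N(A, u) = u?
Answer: 5*sqrt(1407)/3 ≈ 62.517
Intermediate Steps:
J = 748 (J = -374*(-2) = 748)
F = 9481/3 (F = (9 - 1*(-9472))/3 = (9 + 9472)/3 = (1/3)*9481 = 9481/3 ≈ 3160.3)
sqrt(F + J) = sqrt(9481/3 + 748) = sqrt(11725/3) = 5*sqrt(1407)/3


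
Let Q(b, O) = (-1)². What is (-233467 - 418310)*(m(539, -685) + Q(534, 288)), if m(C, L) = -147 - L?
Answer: -351307803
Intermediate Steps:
Q(b, O) = 1
(-233467 - 418310)*(m(539, -685) + Q(534, 288)) = (-233467 - 418310)*((-147 - 1*(-685)) + 1) = -651777*((-147 + 685) + 1) = -651777*(538 + 1) = -651777*539 = -351307803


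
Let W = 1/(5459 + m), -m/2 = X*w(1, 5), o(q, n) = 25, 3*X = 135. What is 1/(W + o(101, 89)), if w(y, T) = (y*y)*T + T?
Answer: 4559/113976 ≈ 0.040000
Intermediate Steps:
X = 45 (X = (⅓)*135 = 45)
w(y, T) = T + T*y² (w(y, T) = y²*T + T = T*y² + T = T + T*y²)
m = -900 (m = -90*5*(1 + 1²) = -90*5*(1 + 1) = -90*5*2 = -90*10 = -2*450 = -900)
W = 1/4559 (W = 1/(5459 - 900) = 1/4559 ≈ 0.00021935)
1/(W + o(101, 89)) = 1/(1/4559 + 25) = 1/(113976/4559) = 4559/113976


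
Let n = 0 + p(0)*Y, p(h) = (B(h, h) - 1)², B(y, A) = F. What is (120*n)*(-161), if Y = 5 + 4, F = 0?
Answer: -173880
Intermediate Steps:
B(y, A) = 0
p(h) = 1 (p(h) = (0 - 1)² = (-1)² = 1)
Y = 9
n = 9 (n = 0 + 1*9 = 0 + 9 = 9)
(120*n)*(-161) = (120*9)*(-161) = 1080*(-161) = -173880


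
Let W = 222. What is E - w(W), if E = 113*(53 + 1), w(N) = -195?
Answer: 6297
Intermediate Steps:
E = 6102 (E = 113*54 = 6102)
E - w(W) = 6102 - 1*(-195) = 6102 + 195 = 6297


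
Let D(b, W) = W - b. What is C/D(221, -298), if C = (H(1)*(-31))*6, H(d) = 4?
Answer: 248/173 ≈ 1.4335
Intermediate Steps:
C = -744 (C = (4*(-31))*6 = -124*6 = -744)
C/D(221, -298) = -744/(-298 - 1*221) = -744/(-298 - 221) = -744/(-519) = -744*(-1/519) = 248/173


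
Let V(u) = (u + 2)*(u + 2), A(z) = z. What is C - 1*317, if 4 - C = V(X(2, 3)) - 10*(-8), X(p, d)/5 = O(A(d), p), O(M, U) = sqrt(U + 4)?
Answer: -547 - 20*sqrt(6) ≈ -595.99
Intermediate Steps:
O(M, U) = sqrt(4 + U)
X(p, d) = 5*sqrt(4 + p)
V(u) = (2 + u)**2 (V(u) = (2 + u)*(2 + u) = (2 + u)**2)
C = -76 - (2 + 5*sqrt(6))**2 (C = 4 - ((2 + 5*sqrt(4 + 2))**2 - 10*(-8)) = 4 - ((2 + 5*sqrt(6))**2 + 80) = 4 - (80 + (2 + 5*sqrt(6))**2) = 4 + (-80 - (2 + 5*sqrt(6))**2) = -76 - (2 + 5*sqrt(6))**2 ≈ -278.99)
C - 1*317 = (-230 - 20*sqrt(6)) - 1*317 = (-230 - 20*sqrt(6)) - 317 = -547 - 20*sqrt(6)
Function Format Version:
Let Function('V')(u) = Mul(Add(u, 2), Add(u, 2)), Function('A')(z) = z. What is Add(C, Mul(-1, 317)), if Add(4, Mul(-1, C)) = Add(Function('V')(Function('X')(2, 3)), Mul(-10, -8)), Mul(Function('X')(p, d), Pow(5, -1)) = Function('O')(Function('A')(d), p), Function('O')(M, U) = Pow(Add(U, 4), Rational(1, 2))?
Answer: Add(-547, Mul(-20, Pow(6, Rational(1, 2)))) ≈ -595.99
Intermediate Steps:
Function('O')(M, U) = Pow(Add(4, U), Rational(1, 2))
Function('X')(p, d) = Mul(5, Pow(Add(4, p), Rational(1, 2)))
Function('V')(u) = Pow(Add(2, u), 2) (Function('V')(u) = Mul(Add(2, u), Add(2, u)) = Pow(Add(2, u), 2))
C = Add(-76, Mul(-1, Pow(Add(2, Mul(5, Pow(6, Rational(1, 2)))), 2))) (C = Add(4, Mul(-1, Add(Pow(Add(2, Mul(5, Pow(Add(4, 2), Rational(1, 2)))), 2), Mul(-10, -8)))) = Add(4, Mul(-1, Add(Pow(Add(2, Mul(5, Pow(6, Rational(1, 2)))), 2), 80))) = Add(4, Mul(-1, Add(80, Pow(Add(2, Mul(5, Pow(6, Rational(1, 2)))), 2)))) = Add(4, Add(-80, Mul(-1, Pow(Add(2, Mul(5, Pow(6, Rational(1, 2)))), 2)))) = Add(-76, Mul(-1, Pow(Add(2, Mul(5, Pow(6, Rational(1, 2)))), 2))) ≈ -278.99)
Add(C, Mul(-1, 317)) = Add(Add(-230, Mul(-20, Pow(6, Rational(1, 2)))), Mul(-1, 317)) = Add(Add(-230, Mul(-20, Pow(6, Rational(1, 2)))), -317) = Add(-547, Mul(-20, Pow(6, Rational(1, 2))))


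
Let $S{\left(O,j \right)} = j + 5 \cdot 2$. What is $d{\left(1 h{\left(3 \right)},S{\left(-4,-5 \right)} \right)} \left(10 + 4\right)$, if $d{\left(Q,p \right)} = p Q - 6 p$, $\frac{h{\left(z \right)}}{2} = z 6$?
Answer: $2100$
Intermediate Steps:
$h{\left(z \right)} = 12 z$ ($h{\left(z \right)} = 2 z 6 = 2 \cdot 6 z = 12 z$)
$S{\left(O,j \right)} = 10 + j$ ($S{\left(O,j \right)} = j + 10 = 10 + j$)
$d{\left(Q,p \right)} = - 6 p + Q p$ ($d{\left(Q,p \right)} = Q p - 6 p = - 6 p + Q p$)
$d{\left(1 h{\left(3 \right)},S{\left(-4,-5 \right)} \right)} \left(10 + 4\right) = \left(10 - 5\right) \left(-6 + 1 \cdot 12 \cdot 3\right) \left(10 + 4\right) = 5 \left(-6 + 1 \cdot 36\right) 14 = 5 \left(-6 + 36\right) 14 = 5 \cdot 30 \cdot 14 = 150 \cdot 14 = 2100$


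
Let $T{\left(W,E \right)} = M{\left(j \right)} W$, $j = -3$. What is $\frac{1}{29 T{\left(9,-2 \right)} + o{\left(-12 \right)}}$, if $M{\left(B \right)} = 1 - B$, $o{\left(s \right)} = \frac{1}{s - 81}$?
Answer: $\frac{93}{97091} \approx 0.00095786$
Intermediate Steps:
$o{\left(s \right)} = \frac{1}{-81 + s}$
$T{\left(W,E \right)} = 4 W$ ($T{\left(W,E \right)} = \left(1 - -3\right) W = \left(1 + 3\right) W = 4 W$)
$\frac{1}{29 T{\left(9,-2 \right)} + o{\left(-12 \right)}} = \frac{1}{29 \cdot 4 \cdot 9 + \frac{1}{-81 - 12}} = \frac{1}{29 \cdot 36 + \frac{1}{-93}} = \frac{1}{1044 - \frac{1}{93}} = \frac{1}{\frac{97091}{93}} = \frac{93}{97091}$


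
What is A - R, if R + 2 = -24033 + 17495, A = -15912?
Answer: -9372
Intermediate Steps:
R = -6540 (R = -2 + (-24033 + 17495) = -2 - 6538 = -6540)
A - R = -15912 - 1*(-6540) = -15912 + 6540 = -9372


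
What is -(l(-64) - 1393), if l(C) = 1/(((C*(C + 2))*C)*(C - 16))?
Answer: 28300410879/20316160 ≈ 1393.0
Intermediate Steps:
l(C) = 1/(C**2*(-16 + C)*(2 + C)) (l(C) = 1/(((C*(2 + C))*C)*(-16 + C)) = 1/((C**2*(2 + C))*(-16 + C)) = 1/(C**2*(-16 + C)*(2 + C)))
-(l(-64) - 1393) = -(1/((-64)**2*(-32 + (-64)**2 - 14*(-64))) - 1393) = -(1/(4096*(-32 + 4096 + 896)) - 1393) = -((1/4096)/4960 - 1393) = -((1/4096)*(1/4960) - 1393) = -(1/20316160 - 1393) = -1*(-28300410879/20316160) = 28300410879/20316160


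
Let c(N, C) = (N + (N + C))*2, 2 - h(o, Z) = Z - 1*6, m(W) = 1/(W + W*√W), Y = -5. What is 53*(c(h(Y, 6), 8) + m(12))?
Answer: 167851/132 + 53*√3/66 ≈ 1273.0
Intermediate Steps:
m(W) = 1/(W + W^(3/2))
h(o, Z) = 8 - Z (h(o, Z) = 2 - (Z - 1*6) = 2 - (Z - 6) = 2 - (-6 + Z) = 2 + (6 - Z) = 8 - Z)
c(N, C) = 2*C + 4*N (c(N, C) = (N + (C + N))*2 = (C + 2*N)*2 = 2*C + 4*N)
53*(c(h(Y, 6), 8) + m(12)) = 53*((2*8 + 4*(8 - 1*6)) + 1/(12 + 12^(3/2))) = 53*((16 + 4*(8 - 6)) + 1/(12 + 24*√3)) = 53*((16 + 4*2) + 1/(12 + 24*√3)) = 53*((16 + 8) + 1/(12 + 24*√3)) = 53*(24 + 1/(12 + 24*√3)) = 1272 + 53/(12 + 24*√3)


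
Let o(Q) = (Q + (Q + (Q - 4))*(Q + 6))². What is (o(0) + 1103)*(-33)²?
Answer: 1828431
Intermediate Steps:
o(Q) = (Q + (-4 + 2*Q)*(6 + Q))² (o(Q) = (Q + (Q + (-4 + Q))*(6 + Q))² = (Q + (-4 + 2*Q)*(6 + Q))²)
(o(0) + 1103)*(-33)² = ((-24 + 2*0² + 9*0)² + 1103)*(-33)² = ((-24 + 2*0 + 0)² + 1103)*1089 = ((-24 + 0 + 0)² + 1103)*1089 = ((-24)² + 1103)*1089 = (576 + 1103)*1089 = 1679*1089 = 1828431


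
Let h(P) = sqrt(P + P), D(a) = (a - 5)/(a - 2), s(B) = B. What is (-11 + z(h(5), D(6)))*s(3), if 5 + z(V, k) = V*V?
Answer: -18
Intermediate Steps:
D(a) = (-5 + a)/(-2 + a)
h(P) = sqrt(2)*sqrt(P) (h(P) = sqrt(2*P) = sqrt(2)*sqrt(P))
z(V, k) = -5 + V**2 (z(V, k) = -5 + V*V = -5 + V**2)
(-11 + z(h(5), D(6)))*s(3) = (-11 + (-5 + (sqrt(2)*sqrt(5))**2))*3 = (-11 + (-5 + (sqrt(10))**2))*3 = (-11 + (-5 + 10))*3 = (-11 + 5)*3 = -6*3 = -18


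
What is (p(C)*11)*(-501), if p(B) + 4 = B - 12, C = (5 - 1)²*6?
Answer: -440880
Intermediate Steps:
C = 96 (C = 4²*6 = 16*6 = 96)
p(B) = -16 + B (p(B) = -4 + (B - 12) = -4 + (-12 + B) = -16 + B)
(p(C)*11)*(-501) = ((-16 + 96)*11)*(-501) = (80*11)*(-501) = 880*(-501) = -440880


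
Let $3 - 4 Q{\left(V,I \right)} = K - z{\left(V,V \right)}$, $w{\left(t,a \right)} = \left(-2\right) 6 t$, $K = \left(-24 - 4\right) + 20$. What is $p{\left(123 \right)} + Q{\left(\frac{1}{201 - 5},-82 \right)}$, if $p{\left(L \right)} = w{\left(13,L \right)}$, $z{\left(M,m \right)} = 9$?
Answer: $-151$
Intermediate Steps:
$K = -8$ ($K = -28 + 20 = -8$)
$w{\left(t,a \right)} = - 12 t$
$p{\left(L \right)} = -156$ ($p{\left(L \right)} = \left(-12\right) 13 = -156$)
$Q{\left(V,I \right)} = 5$ ($Q{\left(V,I \right)} = \frac{3}{4} - \frac{-8 - 9}{4} = \frac{3}{4} - - \frac{17}{4} = \frac{3}{4} + \frac{17}{4} = 5$)
$p{\left(123 \right)} + Q{\left(\frac{1}{201 - 5},-82 \right)} = -156 + 5 = -151$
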